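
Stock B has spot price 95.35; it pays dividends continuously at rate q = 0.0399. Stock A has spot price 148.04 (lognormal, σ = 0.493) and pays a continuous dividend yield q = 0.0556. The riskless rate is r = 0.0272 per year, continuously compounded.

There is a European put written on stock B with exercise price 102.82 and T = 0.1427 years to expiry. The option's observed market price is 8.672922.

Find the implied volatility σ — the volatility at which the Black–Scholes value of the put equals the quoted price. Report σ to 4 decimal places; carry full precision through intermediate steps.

sigma = 0.2478

At σ = 0.2478 the Black–Scholes value reproduces the quote:
σ√T = 0.2478·√0.1427 = 0.093608
d₁ = (ln(S/K) + (r−q+σ²/2)T) / (σ√T) = (ln(95.35/102.82) + (0.0272−0.0399+0.2478²/2)·0.1427) / 0.093608 = (-0.075426 + 0.002569) / 0.093608 = -0.778315
d₂ = d₁ − σ√T = -0.778315 − 0.093608 = -0.871924
e^{−rT} = 0.996126
e^{−qT} = 0.994322
N(−d₁) = 0.781808,  N(−d₂) = 0.808375
V = K·e^{−rT}·N(−d₂) − S·e^{−qT}·N(−d₁) = 82.795124 − 74.122202 = 8.672922 (equal to the quote); since ∂V/∂σ > 0 for all σ, the implied volatility is unique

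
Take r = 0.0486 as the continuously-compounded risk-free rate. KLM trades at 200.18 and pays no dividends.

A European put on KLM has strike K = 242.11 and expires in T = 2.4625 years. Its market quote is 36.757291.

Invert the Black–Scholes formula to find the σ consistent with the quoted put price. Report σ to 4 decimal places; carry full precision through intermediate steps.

sigma = 0.2234

At σ = 0.2234 the Black–Scholes value reproduces the quote:
σ√T = 0.2234·√2.4625 = 0.350567
d₁ = (ln(S/K) + (r+σ²/2)T) / (σ√T) = (ln(200.18/242.11) + (0.0486+0.2234²/2)·2.4625) / 0.350567 = (-0.190175 + 0.181126) / 0.350567 = -0.025813
d₂ = d₁ − σ√T = -0.025813 − 0.350567 = -0.376380
e^{−rT} = 0.887207
N(−d₁) = 0.510297,  N(−d₂) = 0.646683
V = K·e^{−rT}·N(−d₂) − S·N(−d₁) = 138.908457 − 102.151166 = 36.757291 (the quoted price), and the Black–Scholes price is strictly increasing in σ, so σ is unique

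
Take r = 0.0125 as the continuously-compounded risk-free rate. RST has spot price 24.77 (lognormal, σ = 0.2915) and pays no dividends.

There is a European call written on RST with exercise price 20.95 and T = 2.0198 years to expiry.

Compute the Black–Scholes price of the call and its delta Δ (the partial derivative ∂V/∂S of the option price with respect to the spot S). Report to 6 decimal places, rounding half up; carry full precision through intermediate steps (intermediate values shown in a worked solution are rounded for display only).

price = 6.266773
Δ = 0.749331

σ√T = 0.2915·√2.0198 = 0.414279
d₁ = (ln(S/K) + (r+σ²/2)T) / (σ√T) = (ln(24.77/20.95) + (0.0125+0.2915²/2)·2.0198) / 0.414279 = (0.167495 + 0.111061) / 0.414279 = 0.672387
d₂ = d₁ − σ√T = 0.672387 − 0.414279 = 0.258108
e^{−rT} = 0.975069
N(d₁) = 0.749331,  N(d₂) = 0.601838
Call price V = S·N(d₁) − K·e^{−rT}·N(d₂) = 18.560934 − 12.294161 = 6.266773
Δ = N(d₁) = 0.749331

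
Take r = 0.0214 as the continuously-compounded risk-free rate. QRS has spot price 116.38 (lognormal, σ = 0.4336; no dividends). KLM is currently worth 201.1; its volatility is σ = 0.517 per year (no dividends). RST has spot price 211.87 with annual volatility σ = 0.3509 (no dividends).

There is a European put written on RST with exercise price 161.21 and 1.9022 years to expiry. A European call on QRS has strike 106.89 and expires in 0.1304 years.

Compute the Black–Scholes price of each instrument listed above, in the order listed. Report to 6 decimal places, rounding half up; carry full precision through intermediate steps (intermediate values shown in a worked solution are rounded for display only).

[RST put K=161.21]
σ√T = 0.3509·√1.9022 = 0.483962
d₁ = (ln(S/K) + (r+σ²/2)T) / (σ√T) = (ln(211.87/161.21) + (0.0214+0.3509²/2)·1.9022) / 0.483962 = (0.273265 + 0.157817) / 0.483962 = 0.890734
d₂ = d₁ − σ√T = 0.890734 − 0.483962 = 0.406772
e^{−rT} = 0.960110
N(−d₁) = 0.186536,  N(−d₂) = 0.342088
price = K·e^{−rT}·N(−d₂) − S·N(−d₁) = 52.948116 − 39.521346 = 13.426770
[QRS call K=106.89]
σ√T = 0.4336·√0.1304 = 0.156577
d₁ = (ln(S/K) + (r+σ²/2)T) / (σ√T) = (ln(116.38/106.89) + (0.0214+0.4336²/2)·0.1304) / 0.156577 = (0.085060 + 0.015049) / 0.156577 = 0.639361
d₂ = d₁ − σ√T = 0.639361 − 0.156577 = 0.482783
e^{−rT} = 0.997213
N(d₁) = 0.738706,  N(d₂) = 0.685375
price = S·N(d₁) − K·e^{−rT}·N(d₂) = 85.970579 − 73.055611 = 12.914969

price(RST put K=161.21) = 13.426770
price(QRS call K=106.89) = 12.914969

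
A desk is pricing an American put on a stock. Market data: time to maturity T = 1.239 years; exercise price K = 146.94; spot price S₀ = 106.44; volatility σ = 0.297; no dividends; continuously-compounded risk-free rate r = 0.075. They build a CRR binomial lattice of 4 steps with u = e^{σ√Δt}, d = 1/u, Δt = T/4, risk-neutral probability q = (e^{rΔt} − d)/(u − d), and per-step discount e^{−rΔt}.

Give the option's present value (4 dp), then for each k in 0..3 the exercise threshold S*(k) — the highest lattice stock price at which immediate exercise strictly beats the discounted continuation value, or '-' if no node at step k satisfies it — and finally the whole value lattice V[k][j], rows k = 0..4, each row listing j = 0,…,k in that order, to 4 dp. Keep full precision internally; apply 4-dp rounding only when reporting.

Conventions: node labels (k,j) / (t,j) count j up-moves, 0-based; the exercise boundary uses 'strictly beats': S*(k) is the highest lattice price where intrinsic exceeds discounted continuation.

price = 40.5000
boundary = 106.4400 90.2231 106.4400 125.5718
tree:
40.5000
56.7169 23.6978
70.4630 40.5000 9.8220
82.1148 56.7169 21.3682 0.0000
91.9914 70.4630 40.5000 0.0000 0.0000

Δt=0.30975, u=1.17974, d=0.84764, q=0.52954, disc=e^(-rΔt)=0.97704
k=4 terminal: V=max(K-S,0) → 91.9914 70.4630 40.5000 0.0000 0.0000
k=3: j=0 S=64.8252 intr=82.1148 cont=78.7406 V=82.1148[EX]; j=1 S=90.2231 intr=56.7169 cont=53.3426 V=56.7169[EX]; j=2 S=125.5718 intr=21.3682 cont=18.6160 V=21.3682[EX]; j=3 S=174.7697 intr=0.0000 cont=0.0000 V=0.0000[hold]  S*(3)=125.5718
k=2: j=0 S=76.4770 intr=70.4630 cont=67.0888 V=70.4630[EX]; j=1 S=106.4400 intr=40.5000 cont=37.1257 V=40.5000[EX]; j=2 S=148.1423 intr=0.0000 cont=9.8220 V=9.8220[hold]  S*(2)=106.4400
k=1: j=0 S=90.2231 intr=56.7169 cont=53.3426 V=56.7169[EX]; j=1 S=125.5718 intr=21.3682 cont=23.6978 V=23.6978[hold]  S*(1)=90.2231
k=0: j=0 S=106.4400 intr=40.5000 cont=38.3310 V=40.5000[EX]  S*(0)=106.4400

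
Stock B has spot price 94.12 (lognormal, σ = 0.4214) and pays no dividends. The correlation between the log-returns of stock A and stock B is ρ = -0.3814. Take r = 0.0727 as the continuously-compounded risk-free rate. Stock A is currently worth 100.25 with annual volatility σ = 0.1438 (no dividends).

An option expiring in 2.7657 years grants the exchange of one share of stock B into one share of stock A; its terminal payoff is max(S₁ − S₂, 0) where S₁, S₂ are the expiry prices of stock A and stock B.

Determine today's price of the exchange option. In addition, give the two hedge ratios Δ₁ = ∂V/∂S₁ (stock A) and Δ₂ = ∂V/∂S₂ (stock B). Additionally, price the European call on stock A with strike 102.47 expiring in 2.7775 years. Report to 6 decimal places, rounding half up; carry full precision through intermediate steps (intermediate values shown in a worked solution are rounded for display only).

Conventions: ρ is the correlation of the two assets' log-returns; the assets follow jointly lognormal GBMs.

σ_eff = √(σ₁² + σ₂² − 2ρσ₁σ₂) = √(0.1438² + 0.4214² − 2·-0.3814·0.1438·0.4214) = 0.494449
d₁ = (ln(S₁/S₂) + (q₂ − q₁ + σ_eff²/2)T) / (σ_eff√T) = (ln(100.25/94.12) + (0.0 − 0.0 + 0.122240)·2.7657) / 0.822289 = 0.487877
d₂ = d₁ − σ_eff√T = 0.487877 − 0.822289 = -0.334411
N(d₁) = 0.687182,  N(d₂) = 0.369035
V = S₁·e^{−q₁T}·N(d₁) − S₂·e^{−q₂T}·N(d₂) = 68.889949 − 34.733531 = 34.156418
Δ₁ = e^{−q₁T}·N(d₁) = 0.687182;  Δ₂ = −e^{−q₂T}·N(d₂) = -0.369035
[vanilla: stock A call K=102.47]
σ√T = 0.1438·√2.7775 = 0.239655
d₁ = (ln(S/K) + (r+σ²/2)T) / (σ√T) = (ln(100.25/102.47) + (0.0727+0.1438²/2)·2.7775) / 0.239655 = (-0.021903 + 0.230641) / 0.239655 = 0.870997
d₂ = d₁ − σ√T = 0.870997 − 0.239655 = 0.631342
e^{−rT} = 0.817157
N(d₁) = 0.808122,  N(d₂) = 0.736092
price = S·N(d₁) − K·e^{−rT}·N(d₂) = 81.014231 − 61.635932 = 19.378300

exchange price = 34.156418
Δ1 = 0.687182
Δ2 = -0.369035
price(stock A call K=102.47) = 19.378300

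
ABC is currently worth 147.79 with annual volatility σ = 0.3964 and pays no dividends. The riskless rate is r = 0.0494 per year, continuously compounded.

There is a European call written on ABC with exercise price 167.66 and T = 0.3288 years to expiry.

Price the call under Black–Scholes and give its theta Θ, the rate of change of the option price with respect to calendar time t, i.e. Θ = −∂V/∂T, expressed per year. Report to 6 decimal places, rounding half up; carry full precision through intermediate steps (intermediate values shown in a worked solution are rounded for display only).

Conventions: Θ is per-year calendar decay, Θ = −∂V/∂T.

σ√T = 0.3964·√0.3288 = 0.227300
d₁ = (ln(S/K) + (r+σ²/2)T) / (σ√T) = (ln(147.79/167.66) + (0.0494+0.3964²/2)·0.3288) / 0.227300 = (-0.126146 + 0.042075) / 0.227300 = -0.369865
d₂ = d₁ − σ√T = -0.369865 − 0.227300 = -0.597165
e^{−rT} = 0.983888
N(d₁) = 0.355741,  N(d₂) = 0.275199
Call price V = S·N(d₁) − K·e^{−rT}·N(d₂) = 52.575029 − 45.396400 = 7.178628
φ(d₁) = (1/√(2π))·e^{−d₁²/2} = 0.372567
Θ = −S·φ(d₁)·σ/(2√T) − r·K·e^{−rT}·N(d₂) = −19.032115 − 2.242582 = -21.274697

price = 7.178628
Θ = -21.274697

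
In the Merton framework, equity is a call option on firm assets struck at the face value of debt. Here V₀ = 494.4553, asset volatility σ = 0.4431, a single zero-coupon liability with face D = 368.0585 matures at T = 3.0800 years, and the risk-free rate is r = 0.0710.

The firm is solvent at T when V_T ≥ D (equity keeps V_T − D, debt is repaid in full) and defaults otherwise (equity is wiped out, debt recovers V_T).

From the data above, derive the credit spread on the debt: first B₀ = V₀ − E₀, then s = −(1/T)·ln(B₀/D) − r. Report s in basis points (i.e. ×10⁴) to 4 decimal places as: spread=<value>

Apply the equity-as-call identities (strike 368.0585, horizon 3.0800 years):
d₁ = [ln(V₀/D) + (r + σ²/2)T] / (σ√T)
   = [ln(494.4553/368.0585) + (0.0710 + 0.5·0.4431²)·3.0800] / (0.4431·√3.0800)
   = [0.295215 + 0.521040] / 0.777637 = 1.049660
d₂ = d₁ − σ√T = 1.049660 − 0.777637 = 0.272023
N(d₁) = 0.853063,  N(d₂) = 0.607198,  e^(−rT) = 0.803579
E₀ = V₀·N(d₁) − D·e^(−rT)·N(d₂)
   = 494.4553·0.853063 − 368.0585·0.803579·0.607198 = 242.214177
B₀ = V₀ − E₀ = 494.4553 − 242.214177 = 252.241123
spread = −(1/T)·ln(B₀/D) − r = −(1/3.0800)·ln(252.241123/368.0585) − 0.0710 = 0.05168066
in basis points: 0.05168066 × 10⁴ = 516.8066 bp

spread=516.8066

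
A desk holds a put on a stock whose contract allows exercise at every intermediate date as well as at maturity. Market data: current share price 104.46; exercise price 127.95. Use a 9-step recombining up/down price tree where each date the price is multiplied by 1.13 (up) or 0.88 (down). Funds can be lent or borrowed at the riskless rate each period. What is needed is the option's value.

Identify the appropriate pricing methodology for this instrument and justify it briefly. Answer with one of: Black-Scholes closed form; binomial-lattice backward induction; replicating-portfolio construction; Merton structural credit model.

framework: binomial-lattice backward induction

Key observation: an American put (K = 127.95, S₀ = 104.46) on a 9-date tree has no closed form — the optimal stopping decision is embedded and must be resolved recursively from expiry.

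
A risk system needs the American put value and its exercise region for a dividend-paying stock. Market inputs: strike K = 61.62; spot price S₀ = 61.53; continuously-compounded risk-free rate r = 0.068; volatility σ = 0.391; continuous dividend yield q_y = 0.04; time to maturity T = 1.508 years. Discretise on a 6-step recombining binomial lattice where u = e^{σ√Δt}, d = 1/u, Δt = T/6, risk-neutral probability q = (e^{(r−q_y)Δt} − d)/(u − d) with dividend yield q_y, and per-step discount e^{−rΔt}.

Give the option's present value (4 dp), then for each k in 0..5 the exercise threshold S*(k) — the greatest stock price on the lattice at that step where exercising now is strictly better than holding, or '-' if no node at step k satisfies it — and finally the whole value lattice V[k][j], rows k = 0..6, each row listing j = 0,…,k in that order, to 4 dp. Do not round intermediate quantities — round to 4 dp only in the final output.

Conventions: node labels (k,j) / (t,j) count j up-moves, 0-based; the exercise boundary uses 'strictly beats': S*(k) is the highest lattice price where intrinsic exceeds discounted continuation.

price = 9.8615
boundary = - - - 34.1739 41.5744 50.5774
tree:
9.8615
14.4420 5.0389
20.3801 8.2511 1.5879
27.4461 13.1305 3.0310 0.0128
33.5292 20.0456 5.7854 0.0245 0.0000
38.5295 27.4461 11.0426 0.0470 0.0000 0.0000
42.6397 33.5292 20.0456 0.0900 0.0000 0.0000 0.0000

Δt=0.25133, u=1.21655, d=0.82200, q=0.46905, disc=e^(-rΔt)=0.98305
k=6 terminal: V=max(K-S,0) → 42.6397 33.5292 20.0456 0.0900 0.0000 0.0000 0.0000
k=5: j=0 S=23.0905 intr=38.5295 cont=37.7163 V=38.5295[EX]; j=1 S=34.1739 intr=27.4461 cont=26.7437 V=27.4461[EX]; j=2 S=50.5774 intr=11.0426 cont=10.5044 V=11.0426[EX]; j=3 S=74.8544 intr=0.0000 cont=0.0470 V=0.0470[hold]; j=4 S=110.7845 intr=0.0000 cont=0.0000 V=0.0000[hold]; j=5 S=163.9609 intr=0.0000 cont=0.0000 V=0.0000[hold]  S*(5)=50.5774
k=4: j=0 S=28.0908 intr=33.5292 cont=32.7660 V=33.5292[EX]; j=1 S=41.5744 intr=20.0456 cont=19.4173 V=20.0456[EX]; j=2 S=61.5300 intr=0.0900 cont=5.7854 V=5.7854[hold]; j=3 S=91.0643 intr=0.0000 cont=0.0245 V=0.0245[hold]; j=4 S=134.7751 intr=0.0000 cont=0.0000 V=0.0000[hold]  S*(4)=41.5744
k=3: j=0 S=34.1739 intr=27.4461 cont=26.7437 V=27.4461[EX]; j=1 S=50.5774 intr=11.0426 cont=13.1305 V=13.1305[hold]; j=2 S=74.8544 intr=0.0000 cont=3.0310 V=3.0310[hold]; j=3 S=110.7845 intr=0.0000 cont=0.0128 V=0.0128[hold]  S*(3)=34.1739
k=2: j=0 S=41.5744 intr=20.0456 cont=20.3801 V=20.3801[hold]; j=1 S=61.5300 intr=0.0900 cont=8.2511 V=8.2511[hold]; j=2 S=91.0643 intr=0.0000 cont=1.5879 V=1.5879[hold]  S*(2)=-
k=1: j=0 S=50.5774 intr=11.0426 cont=14.4420 V=14.4420[hold]; j=1 S=74.8544 intr=0.0000 cont=5.0389 V=5.0389[hold]  S*(1)=-
k=0: j=0 S=61.5300 intr=0.0900 cont=9.8615 V=9.8615[hold]  S*(0)=-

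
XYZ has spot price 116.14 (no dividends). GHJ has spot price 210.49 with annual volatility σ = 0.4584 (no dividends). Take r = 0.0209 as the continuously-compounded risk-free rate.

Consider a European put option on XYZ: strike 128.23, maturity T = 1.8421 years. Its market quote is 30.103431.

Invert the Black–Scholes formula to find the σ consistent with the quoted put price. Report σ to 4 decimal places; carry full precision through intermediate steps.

At σ = 0.4113 the Black–Scholes value reproduces the quote:
σ√T = 0.4113·√1.8421 = 0.558233
d₁ = (ln(S/K) + (r+σ²/2)T) / (σ√T) = (ln(116.14/128.23) + (0.0209+0.4113²/2)·1.8421) / 0.558233 = (-0.099029 + 0.194312) / 0.558233 = 0.170686
d₂ = d₁ − σ√T = 0.170686 − 0.558233 = -0.387547
e^{−rT} = 0.962232
N(−d₁) = 0.432235,  N(−d₂) = 0.650824
V = K·e^{−rT}·N(−d₂) − S·N(−d₁) = 80.303234 − 50.199803 = 30.103431 (equal to the quote); since ∂V/∂σ > 0 for all σ, the implied volatility is unique

sigma = 0.4113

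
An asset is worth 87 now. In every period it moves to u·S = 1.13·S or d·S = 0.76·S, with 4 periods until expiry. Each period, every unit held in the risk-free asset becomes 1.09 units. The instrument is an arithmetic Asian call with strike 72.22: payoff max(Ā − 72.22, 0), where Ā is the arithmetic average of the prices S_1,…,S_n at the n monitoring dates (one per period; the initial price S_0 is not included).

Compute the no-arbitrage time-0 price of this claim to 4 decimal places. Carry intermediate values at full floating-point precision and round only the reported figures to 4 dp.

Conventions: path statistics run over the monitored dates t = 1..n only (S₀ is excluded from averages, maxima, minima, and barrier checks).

Under the martingale measure an up-move has probability p* = 0.8919; value the claim as the probability-weighted average of per-path payoffs, discounted 4 periods at R = 1.09.
Enumerate all 2^4 = 16 price paths (U = up ×1.13, D = down ×0.76); each path with k up-moves has probability p*^k·(1−p*)^(4−k).
DDDD: Ā=45.8968, payoff=0.0000, prob=0.000137
UDDD: Ā=68.2413, payoff=0.0000, prob=0.001127
DUDD: Ā=60.1938, payoff=0.0000, prob=0.001127
UUDD: Ā=89.4987, payoff=17.2787, prob=0.009297
DDUD: Ā=54.0777, payoff=0.0000, prob=0.001127
UDUD: Ā=80.4050, payoff=8.1850, prob=0.009297
DUUD: Ā=72.3575, payoff=0.1375, prob=0.009297
UUUD: Ā=107.5842, payoff=35.3642, prob=0.076700
DDDU: Ā=49.4295, payoff=0.0000, prob=0.001127
UDDU: Ā=73.4938, payoff=1.2738, prob=0.009297
DUDU: Ā=65.4463, payoff=0.0000, prob=0.009297
UUDU: Ā=97.3083, payoff=25.0883, prob=0.076700
DDUU: Ā=59.3302, payoff=0.0000, prob=0.009297
UDUU: Ā=88.2146, payoff=15.9946, prob=0.076700
DUUU: Ā=80.1671, payoff=7.9471, prob=0.076700
UUUU: Ā=119.1959, payoff=46.9759, prob=0.632774
Price = Σ prob·payoff / R^4 = 36.448025 / 1.411582 = 25.8207

price = 25.8207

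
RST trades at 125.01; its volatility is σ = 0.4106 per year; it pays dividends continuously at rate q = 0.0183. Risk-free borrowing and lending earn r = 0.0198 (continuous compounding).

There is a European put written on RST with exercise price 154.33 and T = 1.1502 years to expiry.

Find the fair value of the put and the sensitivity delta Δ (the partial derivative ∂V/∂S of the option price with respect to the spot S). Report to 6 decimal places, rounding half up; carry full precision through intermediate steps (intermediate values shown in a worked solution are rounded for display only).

price = 40.612685
Δ = -0.587892

σ√T = 0.4106·√1.1502 = 0.440358
d₁ = (ln(S/K) + (r−q+σ²/2)T) / (σ√T) = (ln(125.01/154.33) + (0.0198−0.0183+0.4106²/2)·1.1502) / 0.440358 = (-0.210699 + 0.098683) / 0.440358 = -0.254377
d₂ = d₁ − σ√T = -0.254377 − 0.440358 = -0.694734
e^{−rT} = 0.977483
e^{−qT} = 0.979171
N(−d₁) = 0.600398,  N(−d₂) = 0.756389
Put price V = K·e^{−rT}·N(−d₂) − S·e^{−qT}·N(−d₁) = 114.105084 − 73.492399 = 40.612685
Δ = −e^{−qT}·N(−d₁) = -0.587892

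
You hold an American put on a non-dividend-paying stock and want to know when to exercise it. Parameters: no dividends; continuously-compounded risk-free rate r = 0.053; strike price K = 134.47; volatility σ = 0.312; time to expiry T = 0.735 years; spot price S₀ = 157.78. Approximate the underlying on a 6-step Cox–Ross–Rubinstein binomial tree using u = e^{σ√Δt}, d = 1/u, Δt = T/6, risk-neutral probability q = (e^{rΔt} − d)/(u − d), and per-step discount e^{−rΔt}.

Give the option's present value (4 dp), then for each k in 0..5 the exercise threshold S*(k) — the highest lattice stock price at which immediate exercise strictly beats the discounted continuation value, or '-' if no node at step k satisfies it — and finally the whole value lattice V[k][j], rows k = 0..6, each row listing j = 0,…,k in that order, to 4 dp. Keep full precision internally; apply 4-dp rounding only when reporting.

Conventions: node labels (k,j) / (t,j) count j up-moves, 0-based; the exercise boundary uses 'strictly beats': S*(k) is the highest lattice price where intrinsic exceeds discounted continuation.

price = 5.5546
boundary = - - - - 101.9418 113.7043
tree:
5.5546
9.0650 2.1510
14.4099 3.8907 0.4564
22.1446 6.9387 0.9233 0.0000
32.5282 12.1510 1.8680 0.0000 0.0000
43.0740 20.7657 3.7792 0.0000 0.0000 0.0000
52.5288 32.5282 7.6458 0.0000 0.0000 0.0000 0.0000

Δt=0.12250, u=1.11539, d=0.89655, q=0.50249, disc=e^(-rΔt)=0.99353
k=6 terminal: V=max(K-S,0) → 52.5288 32.5282 7.6458 0.0000 0.0000 0.0000 0.0000
k=5: j=0 S=91.3960 intr=43.0740 cont=42.2038 V=43.0740[EX]; j=1 S=113.7043 intr=20.7657 cont=19.8954 V=20.7657[EX]; j=2 S=141.4578 intr=0.0000 cont=3.7792 V=3.7792[hold]; j=3 S=175.9855 intr=0.0000 cont=0.0000 V=0.0000[hold]; j=4 S=218.9409 intr=0.0000 cont=0.0000 V=0.0000[hold]; j=5 S=272.3810 intr=0.0000 cont=0.0000 V=0.0000[hold]  S*(5)=113.7043
k=4: j=0 S=101.9418 intr=32.5282 cont=31.6580 V=32.5282[EX]; j=1 S=126.8242 intr=7.6458 cont=12.1510 V=12.1510[hold]; j=2 S=157.7800 intr=0.0000 cont=1.8680 V=1.8680[hold]; j=3 S=196.2917 intr=0.0000 cont=0.0000 V=0.0000[hold]; j=4 S=244.2034 intr=0.0000 cont=0.0000 V=0.0000[hold]  S*(4)=101.9418
k=3: j=0 S=113.7043 intr=20.7657 cont=22.1446 V=22.1446[hold]; j=1 S=141.4578 intr=0.0000 cont=6.9387 V=6.9387[hold]; j=2 S=175.9855 intr=0.0000 cont=0.9233 V=0.9233[hold]; j=3 S=218.9409 intr=0.0000 cont=0.0000 V=0.0000[hold]  S*(3)=-
k=2: j=0 S=126.8242 intr=7.6458 cont=14.4099 V=14.4099[hold]; j=1 S=157.7800 intr=0.0000 cont=3.8907 V=3.8907[hold]; j=2 S=196.2917 intr=0.0000 cont=0.4564 V=0.4564[hold]  S*(2)=-
k=1: j=0 S=141.4578 intr=0.0000 cont=9.0650 V=9.0650[hold]; j=1 S=175.9855 intr=0.0000 cont=2.1510 V=2.1510[hold]  S*(1)=-
k=0: j=0 S=157.7800 intr=0.0000 cont=5.5546 V=5.5546[hold]  S*(0)=-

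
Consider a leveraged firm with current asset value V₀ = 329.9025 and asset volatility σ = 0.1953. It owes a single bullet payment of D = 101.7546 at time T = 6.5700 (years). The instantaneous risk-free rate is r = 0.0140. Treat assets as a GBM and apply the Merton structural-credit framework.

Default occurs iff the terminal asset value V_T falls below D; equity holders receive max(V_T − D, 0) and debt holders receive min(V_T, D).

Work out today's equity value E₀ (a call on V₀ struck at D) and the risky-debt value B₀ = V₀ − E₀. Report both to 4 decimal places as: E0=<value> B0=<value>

E0=237.2439 B0=92.6586

With assets at 329.9025 and a single debt payment of 101.7546 at 6.5700 years:
d₁ = [ln(V₀/D) + (r + σ²/2)T] / (σ√T)
   = [ln(329.9025/101.7546) + (0.0140 + 0.5·0.1953²)·6.5700] / (0.1953·√6.5700)
   = [1.176233 + 0.217277] / 0.500593 = 2.783717
d₂ = d₁ − σ√T = 2.783717 − 0.500593 = 2.283124
N(d₁) = 0.997313,  N(d₂) = 0.988788,  e^(−rT) = 0.912123
E₀ = V₀·N(d₁) − D·e^(−rT)·N(d₂)
   = 329.9025·0.997313 − 101.7546·0.912123·0.988788 = 237.243876
B₀ = V₀ − E₀ = 329.9025 − 237.243876 = 92.658624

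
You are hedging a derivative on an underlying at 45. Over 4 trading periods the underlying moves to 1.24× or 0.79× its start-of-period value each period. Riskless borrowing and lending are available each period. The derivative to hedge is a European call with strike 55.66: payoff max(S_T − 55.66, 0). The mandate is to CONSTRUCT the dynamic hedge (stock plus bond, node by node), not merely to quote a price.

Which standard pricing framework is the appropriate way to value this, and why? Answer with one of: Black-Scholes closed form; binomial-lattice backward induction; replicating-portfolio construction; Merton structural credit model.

framework: replicating-portfolio construction

Key observation: since the answer must list Δ and B at each node of the 1.24/0.79 lattice on 45, the replicating-portfolio method — solving the two-state system at every node — is the one that applies.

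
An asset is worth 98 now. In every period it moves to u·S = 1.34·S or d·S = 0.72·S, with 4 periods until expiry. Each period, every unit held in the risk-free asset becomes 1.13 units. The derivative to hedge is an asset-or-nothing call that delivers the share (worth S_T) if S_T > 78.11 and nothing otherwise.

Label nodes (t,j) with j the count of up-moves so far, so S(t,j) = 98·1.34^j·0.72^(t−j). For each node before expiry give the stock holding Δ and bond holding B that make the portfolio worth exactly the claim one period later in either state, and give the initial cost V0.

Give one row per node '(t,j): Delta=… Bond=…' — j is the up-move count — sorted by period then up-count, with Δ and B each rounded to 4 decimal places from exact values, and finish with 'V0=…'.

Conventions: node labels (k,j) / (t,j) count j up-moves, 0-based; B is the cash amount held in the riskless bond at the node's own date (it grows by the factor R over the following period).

(0,0): Delta=1.1172 Bond=-14.7876
(1,0): Delta=1.3465 Bond=-32.8894
(1,1): Delta=1.0541 Bond=-8.4229
(2,0): Delta=1.6949 Bond=-54.8626
(2,1): Delta=1.2506 Bond=-28.1004
(2,2): Delta=1.0000 Bond=0.0000
(3,0): Delta=0.0000 Bond=0.0000
(3,1): Delta=2.1613 Bond=-93.7482
(3,2): Delta=1.0000 Bond=0.0000
(3,3): Delta=1.0000 Bond=0.0000
V0=94.6975

No-arbitrage ⇒ martingale measure with p* = (R−d)/(u−d) = 0.6613.
At maturity the claim pays: V(4,0)=0.0000, V(4,1)=0.0000, V(4,2)=91.2222, V(4,3)=169.7747, V(4,4)=315.9696
(3,0): S=36.5783. Δ = (V_up−V_dn)/(S_up−S_dn) = (0.0000−0.0000)/(49.0149−26.3364) = 0.0000. V = [p*·0.0000 + (1−p*)·0.0000]/1.13 = 0.0000. B = V − Δ·S = 0.0000.
(3,1): S=68.0763. Δ = (V_up−V_dn)/(S_up−S_dn) = (91.2222−0.0000)/(91.2222−49.0149) = 2.1613. V = [p*·91.2222 + (1−p*)·0.0000]/1.13 = 53.3844. B = V − Δ·S = -93.7482.
(3,2): S=126.6975. Δ = (V_up−V_dn)/(S_up−S_dn) = (169.7747−91.2222)/(169.7747−91.2222) = 1.0000. V = [p*·169.7747 + (1−p*)·91.2222]/1.13 = 126.6975. B = V − Δ·S = 0.0000.
(3,3): S=235.7982. Δ = (V_up−V_dn)/(S_up−S_dn) = (315.9696−169.7747)/(315.9696−169.7747) = 1.0000. V = [p*·315.9696 + (1−p*)·169.7747]/1.13 = 235.7982. B = V − Δ·S = 0.0000.
(2,0): S=50.8032. Δ = (V_up−V_dn)/(S_up−S_dn) = (53.3844−0.0000)/(68.0763−36.5783) = 1.6949. V = [p*·53.3844 + (1−p*)·0.0000]/1.13 = 31.2412. B = V − Δ·S = -54.8626.
(2,1): S=94.5504. Δ = (V_up−V_dn)/(S_up−S_dn) = (126.6975−53.3844)/(126.6975−68.0763) = 1.2506. V = [p*·126.6975 + (1−p*)·53.3844]/1.13 = 90.1466. B = V − Δ·S = -28.1004.
(2,2): S=175.9688. Δ = (V_up−V_dn)/(S_up−S_dn) = (235.7982−126.6975)/(235.7982−126.6975) = 1.0000. V = [p*·235.7982 + (1−p*)·126.6975]/1.13 = 175.9688. B = V − Δ·S = 0.0000.
(1,0): S=70.5600. Δ = (V_up−V_dn)/(S_up−S_dn) = (90.1466−31.2412)/(94.5504−50.8032) = 1.3465. V = [p*·90.1466 + (1−p*)·31.2412]/1.13 = 62.1193. B = V − Δ·S = -32.8894.
(1,1): S=131.3200. Δ = (V_up−V_dn)/(S_up−S_dn) = (175.9688−90.1466)/(175.9688−94.5504) = 1.0541. V = [p*·175.9688 + (1−p*)·90.1466]/1.13 = 130.0000. B = V − Δ·S = -8.4229.
(0,0): S=98.0000. Δ = (V_up−V_dn)/(S_up−S_dn) = (130.0000−62.1193)/(131.3200−70.5600) = 1.1172. V = [p*·130.0000 + (1−p*)·62.1193]/1.13 = 94.6975. B = V − Δ·S = -14.7876.
Sanity check at the root: Δ(0,0)·S0 + B(0,0) reproduces V0 = 94.6975.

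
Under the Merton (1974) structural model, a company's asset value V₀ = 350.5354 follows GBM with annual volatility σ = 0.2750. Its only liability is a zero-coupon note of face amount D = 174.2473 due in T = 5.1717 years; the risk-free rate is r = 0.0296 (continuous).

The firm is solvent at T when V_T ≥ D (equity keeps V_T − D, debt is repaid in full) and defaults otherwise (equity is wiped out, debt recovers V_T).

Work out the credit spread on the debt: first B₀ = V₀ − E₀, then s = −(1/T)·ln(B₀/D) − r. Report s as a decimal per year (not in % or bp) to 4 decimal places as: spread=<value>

Equity is a call on the firm's assets struck at D = 174.2473:
d₁ = [ln(V₀/D) + (r + σ²/2)T] / (σ√T)
   = [ln(350.5354/174.2473) + (0.0296 + 0.5·0.2750²)·5.1717] / (0.2750·√5.1717)
   = [0.698986 + 0.348637] / 0.625388 = 1.675158
d₂ = d₁ − σ√T = 1.675158 − 0.625388 = 1.049770
N(d₁) = 0.953048,  N(d₂) = 0.853088,  e^(−rT) = 0.858059
E₀ = V₀·N(d₁) − D·e^(−rT)·N(d₂)
   = 350.5354·0.953048 − 174.2473·0.858059·0.853088 = 206.528169
B₀ = V₀ − E₀ = 350.5354 − 206.528169 = 144.007231
spread = −(1/T)·ln(B₀/D) − r = −(1/5.1717)·ln(144.007231/174.2473) − 0.0296 = 0.00725675

spread=0.0073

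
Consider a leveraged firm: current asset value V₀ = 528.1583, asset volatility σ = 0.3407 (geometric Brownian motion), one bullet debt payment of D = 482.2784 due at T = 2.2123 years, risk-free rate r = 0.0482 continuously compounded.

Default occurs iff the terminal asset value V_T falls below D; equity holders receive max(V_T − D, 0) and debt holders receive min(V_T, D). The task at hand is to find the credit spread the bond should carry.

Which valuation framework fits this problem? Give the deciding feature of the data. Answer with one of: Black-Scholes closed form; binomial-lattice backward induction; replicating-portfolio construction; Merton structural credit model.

framework: Merton structural credit model

Key observation: the question is about default risk generated by asset-value dynamics against a debt face of 482.2784 — the structural framework prices exactly that.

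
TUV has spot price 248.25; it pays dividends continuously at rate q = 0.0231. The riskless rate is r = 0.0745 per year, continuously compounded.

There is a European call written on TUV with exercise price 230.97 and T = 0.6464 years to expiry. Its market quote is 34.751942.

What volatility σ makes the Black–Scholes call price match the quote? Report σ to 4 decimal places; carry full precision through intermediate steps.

sigma = 0.2720

At σ = 0.2720 the Black–Scholes value reproduces the quote:
σ√T = 0.272·√0.6464 = 0.218685
d₁ = (ln(S/K) + (r−q+σ²/2)T) / (σ√T) = (ln(248.25/230.97) + (0.0745−0.0231+0.272²/2)·0.6464) / 0.218685 = (0.072148 + 0.057137) / 0.218685 = 0.591192
d₂ = d₁ − σ√T = 0.591192 − 0.218685 = 0.372507
e^{−rT} = 0.952984
e^{−qT} = 0.985179
N(d₁) = 0.722804,  N(d₂) = 0.645242
V = S·e^{−qT}·N(d₁) − K·e^{−rT}·N(d₂) = 176.776737 − 142.024795 = 34.751942 (the observed quote) — the price is monotone increasing in volatility, hence this σ is the only solution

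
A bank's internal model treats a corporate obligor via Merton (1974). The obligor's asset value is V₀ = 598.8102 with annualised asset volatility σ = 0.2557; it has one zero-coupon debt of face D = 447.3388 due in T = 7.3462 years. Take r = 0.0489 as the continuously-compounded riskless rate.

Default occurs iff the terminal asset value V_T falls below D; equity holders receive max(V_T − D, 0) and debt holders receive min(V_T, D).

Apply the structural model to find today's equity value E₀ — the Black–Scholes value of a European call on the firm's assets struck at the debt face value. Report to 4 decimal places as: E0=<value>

Work the structural quantities from V₀ = 598.8102 against face 447.3388:
d₁ = [ln(V₀/D) + (r + σ²/2)T] / (σ√T)
   = [ln(598.8102/447.3388) + (0.0489 + 0.5·0.2557²)·7.3462] / (0.2557·√7.3462)
   = [0.291628 + 0.599386] / 0.693046 = 1.285649
d₂ = d₁ − σ√T = 1.285649 − 0.693046 = 0.592603
N(d₁) = 0.900717,  N(d₂) = 0.723277,  e^(−rT) = 0.698214
E₀ = V₀·N(d₁) − D·e^(−rT)·N(d₂)
   = 598.8102·0.900717 − 447.3388·0.698214·0.723277 = 313.451645

E0=313.4516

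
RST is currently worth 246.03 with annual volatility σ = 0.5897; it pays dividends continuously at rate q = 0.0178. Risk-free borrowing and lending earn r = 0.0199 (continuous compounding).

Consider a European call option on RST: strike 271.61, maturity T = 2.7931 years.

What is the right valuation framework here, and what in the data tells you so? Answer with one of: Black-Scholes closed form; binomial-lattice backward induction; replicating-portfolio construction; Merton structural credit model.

Key observation: everything needed for the exact continuous-time valuation of the European call on RST (strike 271.61) is given, and no feature rules the closed form out.

framework: Black-Scholes closed form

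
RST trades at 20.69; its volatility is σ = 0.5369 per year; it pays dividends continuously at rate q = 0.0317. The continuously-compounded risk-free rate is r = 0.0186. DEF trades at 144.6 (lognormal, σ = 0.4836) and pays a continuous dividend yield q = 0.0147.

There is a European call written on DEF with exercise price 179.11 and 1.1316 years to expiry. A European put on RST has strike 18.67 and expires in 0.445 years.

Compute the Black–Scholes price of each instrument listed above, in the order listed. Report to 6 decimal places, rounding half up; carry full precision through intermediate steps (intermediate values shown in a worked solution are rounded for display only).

price(DEF call K=179.11) = 18.221775
price(RST put K=18.67) = 1.922867

[DEF call K=179.11]
σ√T = 0.4836·√1.1316 = 0.514438
d₁ = (ln(S/K) + (r−q+σ²/2)T) / (σ√T) = (ln(144.6/179.11) + (0.0186−0.0147+0.4836²/2)·1.1316) / 0.514438 = (-0.214029 + 0.136736) / 0.514438 = -0.150247
d₂ = d₁ − σ√T = -0.150247 − 0.514438 = -0.664684
e^{−rT} = 0.979172
e^{−qT} = 0.983503
N(d₁) = 0.440285,  N(d₂) = 0.253126
price = S·e^{−qT}·N(d₁) − K·e^{−rT}·N(d₂) = 62.614932 − 44.393157 = 18.221775
[RST put K=18.67]
σ√T = 0.5369·√0.445 = 0.358157
d₁ = (ln(S/K) + (r−q+σ²/2)T) / (σ√T) = (ln(20.69/18.67) + (0.0186−0.0317+0.5369²/2)·0.445) / 0.358157 = (0.102733 + 0.058309) / 0.358157 = 0.449639
d₂ = d₁ − σ√T = 0.449639 − 0.358157 = 0.091482
e^{−rT} = 0.991757
e^{−qT} = 0.985993
N(−d₁) = 0.326485,  N(−d₂) = 0.463555
price = K·e^{−rT}·N(−d₂) − S·e^{−qT}·N(−d₁) = 8.583232 − 6.660364 = 1.922867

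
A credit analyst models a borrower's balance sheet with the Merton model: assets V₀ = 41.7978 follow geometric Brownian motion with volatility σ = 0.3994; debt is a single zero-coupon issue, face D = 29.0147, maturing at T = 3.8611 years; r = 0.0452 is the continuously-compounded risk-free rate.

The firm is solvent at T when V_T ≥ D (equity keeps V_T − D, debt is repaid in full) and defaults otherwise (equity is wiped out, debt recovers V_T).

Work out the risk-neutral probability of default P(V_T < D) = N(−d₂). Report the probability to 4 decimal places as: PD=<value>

PD=0.3840

Work the structural quantities from V₀ = 41.7978 against face 29.0147:
d₁ = [ln(V₀/D) + (r + σ²/2)T] / (σ√T)
   = [ln(41.7978/29.0147) + (0.0452 + 0.5·0.3994²)·3.8611] / (0.3994·√3.8611)
   = [0.365041 + 0.482484] / 0.784808 = 1.079913
d₂ = d₁ − σ√T = 1.079913 − 0.784808 = 0.295105
risk-neutral PD = N(−d₂) = N(-0.295105) = 0.383957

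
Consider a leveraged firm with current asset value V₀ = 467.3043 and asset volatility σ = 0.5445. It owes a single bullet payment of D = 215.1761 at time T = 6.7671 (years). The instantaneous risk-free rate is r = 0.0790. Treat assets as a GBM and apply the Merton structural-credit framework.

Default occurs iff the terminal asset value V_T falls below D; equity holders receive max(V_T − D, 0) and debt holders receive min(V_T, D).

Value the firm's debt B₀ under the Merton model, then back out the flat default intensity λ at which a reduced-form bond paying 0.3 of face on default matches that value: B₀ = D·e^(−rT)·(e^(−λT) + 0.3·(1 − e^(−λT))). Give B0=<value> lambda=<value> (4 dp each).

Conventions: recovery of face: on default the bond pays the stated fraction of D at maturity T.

B0=97.7856 lambda=0.0571

With assets at 467.3043 and a single debt payment of 215.1761 at 6.7671 years:
d₁ = [ln(V₀/D) + (r + σ²/2)T] / (σ√T)
   = [ln(467.3043/215.1761) + (0.0790 + 0.5·0.5445²)·6.7671] / (0.5445·√6.7671)
   = [0.775524 + 1.537757] / 1.416443 = 1.633161
d₂ = d₁ − σ√T = 1.633161 − 1.416443 = 0.216718
N(d₁) = 0.948782,  N(d₂) = 0.585786,  e^(−rT) = 0.585903
E₀ = V₀·N(d₁) − D·e^(−rT)·N(d₂)
   = 467.3043·0.948782 − 215.1761·0.585903·0.585786 = 369.518718
B₀ = V₀ − E₀ = 467.3043 − 369.518718 = 97.785582
e^(−λT) = (B₀·e^(rT)/D − 0.3)/(1 − 0.3) = (97.7856·1.706767/215.1761 − 0.3)/0.7 = 0.67947269
λ = −ln(0.67947269)/6.7671 = 0.057105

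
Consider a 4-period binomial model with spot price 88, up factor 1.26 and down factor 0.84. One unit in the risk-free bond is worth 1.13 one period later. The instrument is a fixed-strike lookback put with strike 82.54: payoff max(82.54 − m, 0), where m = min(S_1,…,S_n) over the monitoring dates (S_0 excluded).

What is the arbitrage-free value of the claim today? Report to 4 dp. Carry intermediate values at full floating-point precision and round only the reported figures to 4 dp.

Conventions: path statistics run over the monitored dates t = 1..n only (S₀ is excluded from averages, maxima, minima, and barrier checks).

Set p* = 0.6905 (from d < R < u); the path-dependent value is the discounted p*-expectation over all price paths.
Enumerate all 2^4 = 16 price paths (U = up ×1.26, D = down ×0.84); each path with k up-moves has probability p*^k·(1−p*)^(4−k).
DDDD: m=43.8127, payoff=38.7273, prob=0.009179
UDDD: m=65.7190, payoff=16.8210, prob=0.020475
DUDD: m=65.7190, payoff=16.8210, prob=0.020475
UUDD: m=98.5785, payoff=0.0000, prob=0.045676
DDUD: m=62.0928, payoff=20.4472, prob=0.020475
UDUD: m=93.1392, payoff=0.0000, prob=0.045676
DUUD: m=73.9200, payoff=8.6200, prob=0.045676
UUUD: m=110.8800, payoff=0.0000, prob=0.101892
DDDU: m=52.1580, payoff=30.3820, prob=0.020475
UDDU: m=78.2369, payoff=4.3031, prob=0.045676
DUDU: m=73.9200, payoff=8.6200, prob=0.045676
UUDU: m=110.8800, payoff=0.0000, prob=0.101892
DDUU: m=62.0928, payoff=20.4472, prob=0.045676
UDUU: m=93.1392, payoff=0.0000, prob=0.101892
DUUU: m=73.9200, payoff=8.6200, prob=0.101892
UUUU: m=110.8800, payoff=0.0000, prob=0.227298
Price = Σ prob·payoff / R^4 = 4.881284 / 1.630474 = 2.9938

price = 2.9938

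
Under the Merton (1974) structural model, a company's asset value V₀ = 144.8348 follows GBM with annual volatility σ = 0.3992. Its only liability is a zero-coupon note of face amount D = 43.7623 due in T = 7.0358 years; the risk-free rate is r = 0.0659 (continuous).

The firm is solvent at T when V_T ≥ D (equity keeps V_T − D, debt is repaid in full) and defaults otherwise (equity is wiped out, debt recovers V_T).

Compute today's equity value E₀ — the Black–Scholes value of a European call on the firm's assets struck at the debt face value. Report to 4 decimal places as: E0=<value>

Equity is a call on the firm's assets struck at D = 43.7623:
d₁ = [ln(V₀/D) + (r + σ²/2)T] / (σ√T)
   = [ln(144.8348/43.7623) + (0.0659 + 0.5·0.3992²)·7.0358] / (0.3992·√7.0358)
   = [1.196821 + 1.024274] / 1.058881 = 2.097586
d₂ = d₁ − σ√T = 2.097586 − 1.058881 = 1.038705
N(d₁) = 0.982029,  N(d₂) = 0.850529,  e^(−rT) = 0.628978
E₀ = V₀·N(d₁) − D·e^(−rT)·N(d₂)
   = 144.8348·0.982029 − 43.7623·0.628978·0.850529 = 118.820743

E0=118.8207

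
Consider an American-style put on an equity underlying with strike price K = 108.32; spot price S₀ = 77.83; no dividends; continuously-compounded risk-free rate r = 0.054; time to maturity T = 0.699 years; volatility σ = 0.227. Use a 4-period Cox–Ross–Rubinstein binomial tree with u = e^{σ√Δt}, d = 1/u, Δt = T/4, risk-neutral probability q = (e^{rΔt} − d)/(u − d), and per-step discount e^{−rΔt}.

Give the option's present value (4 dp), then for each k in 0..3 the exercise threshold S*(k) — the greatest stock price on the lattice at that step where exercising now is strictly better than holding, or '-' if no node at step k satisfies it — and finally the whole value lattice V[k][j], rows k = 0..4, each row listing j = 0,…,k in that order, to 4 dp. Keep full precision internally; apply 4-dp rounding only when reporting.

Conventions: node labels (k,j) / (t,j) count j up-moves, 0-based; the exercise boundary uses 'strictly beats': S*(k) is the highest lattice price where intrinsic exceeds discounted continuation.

Δt=0.17475, u=1.09954, d=0.90947, q=0.52618, disc=e^(-rΔt)=0.99061
k=4 terminal: V=max(K-S,0) → 55.0723 43.9440 30.4900 14.2242 0.0000
k=3: j=0 S=58.5480 intr=49.7720 cont=48.7546 V=49.7720[EX]; j=1 S=70.7841 intr=37.5359 cont=36.5186 V=37.5359[EX]; j=2 S=85.5773 intr=22.7427 cont=21.7253 V=22.7427[EX]; j=3 S=103.4622 intr=4.8578 cont=6.6765 V=6.6765[hold]  S*(3)=85.5773
k=2: j=0 S=64.3760 intr=43.9440 cont=42.9266 V=43.9440[EX]; j=1 S=77.8300 intr=30.4900 cont=29.4726 V=30.4900[EX]; j=2 S=94.0958 intr=14.2242 cont=14.1548 V=14.2242[EX]  S*(2)=94.0958
k=1: j=0 S=70.7841 intr=37.5359 cont=36.5186 V=37.5359[EX]; j=1 S=85.5773 intr=22.7427 cont=21.7253 V=22.7427[EX]  S*(1)=85.5773
k=0: j=0 S=77.8300 intr=30.4900 cont=29.4726 V=30.4900[EX]  S*(0)=77.8300

price = 30.4900
boundary = 77.8300 85.5773 94.0958 85.5773
tree:
30.4900
37.5359 22.7427
43.9440 30.4900 14.2242
49.7720 37.5359 22.7427 6.6765
55.0723 43.9440 30.4900 14.2242 0.0000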